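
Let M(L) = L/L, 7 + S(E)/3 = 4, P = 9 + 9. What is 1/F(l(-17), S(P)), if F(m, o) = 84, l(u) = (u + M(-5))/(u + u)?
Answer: 1/84 ≈ 0.011905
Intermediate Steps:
P = 18
S(E) = -9 (S(E) = -21 + 3*4 = -21 + 12 = -9)
M(L) = 1
l(u) = (1 + u)/(2*u) (l(u) = (u + 1)/(u + u) = (1 + u)/((2*u)) = (1 + u)*(1/(2*u)) = (1 + u)/(2*u))
1/F(l(-17), S(P)) = 1/84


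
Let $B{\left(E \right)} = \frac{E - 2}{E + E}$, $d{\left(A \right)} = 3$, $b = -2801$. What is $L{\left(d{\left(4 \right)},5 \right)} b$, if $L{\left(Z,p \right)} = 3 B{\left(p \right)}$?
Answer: $- \frac{25209}{10} \approx -2520.9$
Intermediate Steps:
$B{\left(E \right)} = \frac{-2 + E}{2 E}$
$L{\left(Z,p \right)} = \frac{3 \left(-2 + p\right)}{2 p}$ ($L{\left(Z,p \right)} = 3 \frac{-2 + p}{2 p} = \frac{3 \left(-2 + p\right)}{2 p}$)
$L{\left(d{\left(4 \right)},5 \right)} b = \left(\frac{3}{2} - \frac{3}{5}\right) \left(-2801\right) = \frac{9}{10} \left(-2801\right) = - \frac{25209}{10}$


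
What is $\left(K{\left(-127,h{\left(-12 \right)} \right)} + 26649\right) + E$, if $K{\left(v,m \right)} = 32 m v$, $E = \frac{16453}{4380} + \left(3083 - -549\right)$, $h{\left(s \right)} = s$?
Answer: $\frac{346251073}{4380} \approx 79053.0$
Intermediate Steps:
$E = \frac{15924613}{4380}$ ($E = 16453 \cdot \frac{1}{4380} + \left(3083 + 549\right) = \frac{16453}{4380} + 3632 = \frac{15924613}{4380} \approx 3635.8$)
$K{\left(v,m \right)} = 32 m v$
$\left(K{\left(-127,h{\left(-12 \right)} \right)} + 26649\right) + E = \left(32 \left(-12\right) \left(-127\right) + 26649\right) + \frac{15924613}{4380} = \left(48768 + 26649\right) + \frac{15924613}{4380} = 75417 + \frac{15924613}{4380} = \frac{346251073}{4380}$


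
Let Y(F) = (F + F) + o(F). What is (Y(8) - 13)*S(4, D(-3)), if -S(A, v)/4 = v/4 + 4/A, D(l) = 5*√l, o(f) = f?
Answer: -44 - 55*I*√3 ≈ -44.0 - 95.263*I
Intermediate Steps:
S(A, v) = -v - 16/A (S(A, v) = -4*(v/4 + 4/A) = -4*(4/A + v/4) = -v - 16/A)
Y(F) = 3*F (Y(F) = (F + F) + F = 2*F + F = 3*F)
(Y(8) - 13)*S(4, D(-3)) = (3*8 - 13)*(-5*√(-3) - 16/4) = (24 - 13)*(-5*I*√3 - 16*¼) = 11*(-5*I*√3 - 4) = 11*(-4 - 5*I*√3) = -44 - 55*I*√3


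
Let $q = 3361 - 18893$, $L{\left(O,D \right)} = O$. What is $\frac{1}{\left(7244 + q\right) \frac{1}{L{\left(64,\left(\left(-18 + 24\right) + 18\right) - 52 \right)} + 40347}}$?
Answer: $- \frac{5773}{1184} \approx -4.8758$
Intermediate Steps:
$q = -15532$ ($q = 3361 - 18893 = -15532$)
$\frac{1}{\left(7244 + q\right) \frac{1}{L{\left(64,\left(\left(-18 + 24\right) + 18\right) - 52 \right)} + 40347}} = \frac{1}{\left(7244 - 15532\right) \frac{1}{64 + 40347}} = \frac{1}{\left(-8288\right) \frac{1}{40411}} = \frac{1}{- \frac{1184}{5773}} = - \frac{5773}{1184}$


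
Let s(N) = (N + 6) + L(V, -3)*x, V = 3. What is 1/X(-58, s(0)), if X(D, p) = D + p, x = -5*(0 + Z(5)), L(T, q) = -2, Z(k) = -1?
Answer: -1/62 ≈ -0.016129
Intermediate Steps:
x = 5 (x = -5*(0 - 1) = -5*(-1) = 5)
s(N) = -4 + N (s(N) = (N + 6) - 2*5 = (6 + N) - 10 = -4 + N)
1/X(-58, s(0)) = 1/(-58 + (-4 + 0)) = 1/(-58 - 4) = 1/(-62) = -1/62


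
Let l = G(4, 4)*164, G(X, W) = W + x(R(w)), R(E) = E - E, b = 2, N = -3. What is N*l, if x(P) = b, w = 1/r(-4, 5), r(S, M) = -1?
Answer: -2952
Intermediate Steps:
w = -1 (w = 1/(-1) = -1)
R(E) = 0
x(P) = 2
G(X, W) = 2 + W (G(X, W) = W + 2 = 2 + W)
l = 984 (l = (2 + 4)*164 = 6*164 = 984)
N*l = -3*984 = -2952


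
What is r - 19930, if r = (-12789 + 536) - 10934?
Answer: -43117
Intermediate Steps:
r = -23187 (r = -12253 - 10934 = -23187)
r - 19930 = -23187 - 19930 = -43117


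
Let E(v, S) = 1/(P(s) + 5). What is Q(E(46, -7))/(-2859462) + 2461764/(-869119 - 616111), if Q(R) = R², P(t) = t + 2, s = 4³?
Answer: -933821452667761/563392606313070 ≈ -1.6575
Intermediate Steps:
s = 64
P(t) = 2 + t
E(v, S) = 1/71 (E(v, S) = 1/((2 + 64) + 5) = 1/(66 + 5) = 1/71)
Q(E(46, -7))/(-2859462) + 2461764/(-869119 - 616111) = (1/71)²/(-2859462) + 2461764/(-869119 - 616111) = (1/5041)*(-1/2859462) + 2461764/(-1485230) = -1/14414547942 + 2461764*(-1/1485230) = -1/14414547942 - 1230882/742615 = -933821452667761/563392606313070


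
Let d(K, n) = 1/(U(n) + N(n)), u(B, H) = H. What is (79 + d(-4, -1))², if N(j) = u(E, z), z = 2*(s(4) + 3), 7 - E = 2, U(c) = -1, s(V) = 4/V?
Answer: 306916/49 ≈ 6263.6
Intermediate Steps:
E = 5 (E = 7 - 1*2 = 7 - 2 = 5)
z = 8 (z = 2*(4/4 + 3) = 2*(4*(¼) + 3) = 2*(1 + 3) = 2*4 = 8)
N(j) = 8
d(K, n) = ⅐ (d(K, n) = 1/(-1 + 8) = 1/7 = ⅐)
(79 + d(-4, -1))² = (79 + ⅐)² = (554/7)² = 306916/49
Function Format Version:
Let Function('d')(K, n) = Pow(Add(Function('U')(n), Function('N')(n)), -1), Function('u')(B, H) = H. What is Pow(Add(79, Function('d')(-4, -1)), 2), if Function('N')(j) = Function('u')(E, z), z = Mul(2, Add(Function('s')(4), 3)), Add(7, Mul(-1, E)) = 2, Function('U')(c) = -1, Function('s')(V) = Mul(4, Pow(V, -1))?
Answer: Rational(306916, 49) ≈ 6263.6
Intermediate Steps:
E = 5 (E = Add(7, Mul(-1, 2)) = Add(7, -2) = 5)
z = 8 (z = Mul(2, Add(Mul(4, Pow(4, -1)), 3)) = Mul(2, Add(Mul(4, Rational(1, 4)), 3)) = Mul(2, Add(1, 3)) = Mul(2, 4) = 8)
Function('N')(j) = 8
Function('d')(K, n) = Rational(1, 7) (Function('d')(K, n) = Pow(Add(-1, 8), -1) = Pow(7, -1) = Rational(1, 7))
Pow(Add(79, Function('d')(-4, -1)), 2) = Pow(Add(79, Rational(1, 7)), 2) = Pow(Rational(554, 7), 2) = Rational(306916, 49)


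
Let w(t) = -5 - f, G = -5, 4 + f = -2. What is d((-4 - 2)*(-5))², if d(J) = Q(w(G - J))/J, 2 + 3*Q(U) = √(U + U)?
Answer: (2 - √2)²/8100 ≈ 4.2364e-5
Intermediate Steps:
f = -6 (f = -4 - 2 = -6)
w(t) = 1 (w(t) = -5 - 1*(-6) = -5 + 6 = 1)
Q(U) = -⅔ + √2*√U/3 (Q(U) = -⅔ + √(U + U)/3 = -⅔ + √(2*U)/3 = -⅔ + (√2*√U)/3 = -⅔ + √2*√U/3)
d(J) = (-⅔ + √2/3)/J (d(J) = (-⅔ + √2*√1/3)/J = (-⅔ + (⅓)*√2*1)/J = (-⅔ + √2/3)/J)
d((-4 - 2)*(-5))² = ((-2 + √2)/(3*(((-4 - 2)*(-5)))))² = ((-2 + √2)/(3*((-6*(-5)))))² = ((⅓)*(-2 + √2)/30)² = ((⅓)*(1/30)*(-2 + √2))² = (-1/45 + √2/90)²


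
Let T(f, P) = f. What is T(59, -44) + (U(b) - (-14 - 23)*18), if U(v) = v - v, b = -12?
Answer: 725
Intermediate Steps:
U(v) = 0
T(59, -44) + (U(b) - (-14 - 23)*18) = 59 + (0 - (-14 - 23)*18) = 59 + (0 - (-37)*18) = 59 + (0 - 1*(-666)) = 59 + (0 + 666) = 59 + 666 = 725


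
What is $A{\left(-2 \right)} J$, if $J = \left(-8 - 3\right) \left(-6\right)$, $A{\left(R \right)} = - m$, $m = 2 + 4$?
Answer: $-396$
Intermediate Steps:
$m = 6$
$A{\left(R \right)} = -6$ ($A{\left(R \right)} = \left(-1\right) 6 = -6$)
$J = 66$ ($J = \left(-11\right) \left(-6\right) = 66$)
$A{\left(-2 \right)} J = \left(-6\right) 66 = -396$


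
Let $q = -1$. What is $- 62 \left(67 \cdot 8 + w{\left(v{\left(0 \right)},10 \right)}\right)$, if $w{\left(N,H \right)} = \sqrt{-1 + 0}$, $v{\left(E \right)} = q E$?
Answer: $-33232 - 62 i \approx -33232.0 - 62.0 i$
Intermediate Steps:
$v{\left(E \right)} = - E$
$w{\left(N,H \right)} = i$ ($w{\left(N,H \right)} = \sqrt{-1} = i$)
$- 62 \left(67 \cdot 8 + w{\left(v{\left(0 \right)},10 \right)}\right) = - 62 \left(67 \cdot 8 + i\right) = - 62 \left(536 + i\right) = -33232 - 62 i$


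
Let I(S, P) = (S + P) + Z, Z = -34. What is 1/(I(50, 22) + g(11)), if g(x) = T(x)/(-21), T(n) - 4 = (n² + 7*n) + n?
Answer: 7/195 ≈ 0.035897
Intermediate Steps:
I(S, P) = -34 + P + S (I(S, P) = (S + P) - 34 = (P + S) - 34 = -34 + P + S)
T(n) = 4 + n² + 8*n (T(n) = 4 + ((n² + 7*n) + n) = 4 + (n² + 8*n) = 4 + n² + 8*n)
g(x) = -4/21 - 8*x/21 - x²/21 (g(x) = (4 + x² + 8*x)/(-21) = (4 + x² + 8*x)*(-1/21) = -4/21 - 8*x/21 - x²/21)
1/(I(50, 22) + g(11)) = 1/((-34 + 22 + 50) + (-4/21 - 8/21*11 - 1/21*11²)) = 1/(38 + (-4/21 - 88/21 - 1/21*121)) = 1/(38 + (-4/21 - 88/21 - 121/21)) = 1/(38 - 71/7) = 1/(195/7) = 7/195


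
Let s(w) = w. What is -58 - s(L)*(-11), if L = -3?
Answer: -91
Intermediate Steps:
-58 - s(L)*(-11) = -58 - (-3)*(-11) = -58 - 1*33 = -58 - 33 = -91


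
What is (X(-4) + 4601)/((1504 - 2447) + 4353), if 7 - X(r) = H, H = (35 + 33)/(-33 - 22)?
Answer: 126754/93775 ≈ 1.3517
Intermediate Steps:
H = -68/55 (H = 68/(-55) = 68*(-1/55) = -68/55 ≈ -1.2364)
X(r) = 453/55 (X(r) = 7 - 1*(-68/55) = 7 + 68/55 = 453/55)
(X(-4) + 4601)/((1504 - 2447) + 4353) = (453/55 + 4601)/((1504 - 2447) + 4353) = 253508/(55*(-943 + 4353)) = (253508/55)/3410 = (253508/55)*(1/3410) = 126754/93775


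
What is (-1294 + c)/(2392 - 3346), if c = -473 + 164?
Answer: 1603/954 ≈ 1.6803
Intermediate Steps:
c = -309
(-1294 + c)/(2392 - 3346) = (-1294 - 309)/(2392 - 3346) = -1603/(-954) = -1603*(-1/954) = 1603/954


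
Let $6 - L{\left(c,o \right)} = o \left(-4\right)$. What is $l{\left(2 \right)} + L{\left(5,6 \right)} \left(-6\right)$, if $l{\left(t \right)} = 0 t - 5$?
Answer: $-185$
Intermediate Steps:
$l{\left(t \right)} = -5$ ($l{\left(t \right)} = 0 - 5 = -5$)
$L{\left(c,o \right)} = 6 + 4 o$ ($L{\left(c,o \right)} = 6 - o \left(-4\right) = 6 - - 4 o = 6 + 4 o$)
$l{\left(2 \right)} + L{\left(5,6 \right)} \left(-6\right) = -5 + \left(6 + 4 \cdot 6\right) \left(-6\right) = -5 + \left(6 + 24\right) \left(-6\right) = -5 + 30 \left(-6\right) = -5 - 180 = -185$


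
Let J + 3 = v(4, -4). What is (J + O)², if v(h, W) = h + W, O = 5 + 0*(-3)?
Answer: 4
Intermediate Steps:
O = 5 (O = 5 + 0 = 5)
v(h, W) = W + h
J = -3 (J = -3 + (-4 + 4) = -3 + 0 = -3)
(J + O)² = (-3 + 5)² = 2² = 4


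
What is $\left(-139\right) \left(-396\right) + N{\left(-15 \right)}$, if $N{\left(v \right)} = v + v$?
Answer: $55014$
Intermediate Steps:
$N{\left(v \right)} = 2 v$
$\left(-139\right) \left(-396\right) + N{\left(-15 \right)} = \left(-139\right) \left(-396\right) + 2 \left(-15\right) = 55044 - 30 = 55014$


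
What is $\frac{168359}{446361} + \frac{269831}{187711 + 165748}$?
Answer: $\frac{179950038772}{157770312699} \approx 1.1406$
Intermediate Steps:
$\frac{168359}{446361} + \frac{269831}{187711 + 165748} = 168359 \cdot \frac{1}{446361} + \frac{269831}{353459} = \frac{168359}{446361} + 269831 \cdot \frac{1}{353459} = \frac{168359}{446361} + \frac{269831}{353459} = \frac{179950038772}{157770312699}$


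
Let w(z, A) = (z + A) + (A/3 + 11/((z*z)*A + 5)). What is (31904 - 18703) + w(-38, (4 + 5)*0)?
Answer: 65826/5 ≈ 13165.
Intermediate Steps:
w(z, A) = z + 11/(5 + A*z²) + 4*A/3 (w(z, A) = (A + z) + (A*(⅓) + 11/(z²*A + 5)) = (A + z) + (A/3 + 11/(A*z² + 5)) = (A + z) + (A/3 + 11/(5 + A*z²)) = (A + z) + (11/(5 + A*z²) + A/3) = z + 11/(5 + A*z²) + 4*A/3)
(31904 - 18703) + w(-38, (4 + 5)*0) = (31904 - 18703) + (33 + 15*(-38) + 20*((4 + 5)*0) + 3*((4 + 5)*0)*(-38)³ + 4*((4 + 5)*0)²*(-38)²)/(3*(5 + ((4 + 5)*0)*(-38)²)) = 13201 + (33 - 570 + 20*(9*0) + 3*(9*0)*(-54872) + 4*(9*0)²*1444)/(3*(5 + (9*0)*1444)) = 13201 + (33 - 570 + 20*0 + 3*0*(-54872) + 4*0²*1444)/(3*(5 + 0*1444)) = 13201 + (33 - 570 + 0 + 0 + 4*0*1444)/(3*(5 + 0)) = 13201 + (⅓)*(33 - 570 + 0 + 0 + 0)/5 = 13201 + (⅓)*(⅕)*(-537) = 13201 - 179/5 = 65826/5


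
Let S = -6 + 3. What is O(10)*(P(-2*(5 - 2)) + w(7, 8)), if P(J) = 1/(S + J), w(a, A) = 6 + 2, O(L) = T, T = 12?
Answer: 284/3 ≈ 94.667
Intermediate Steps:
O(L) = 12
w(a, A) = 8
S = -3
P(J) = 1/(-3 + J)
O(10)*(P(-2*(5 - 2)) + w(7, 8)) = 12*(1/(-3 - 2*(5 - 2)) + 8) = 12*(1/(-3 - 2*3) + 8) = 12*(1/(-3 - 6) + 8) = 12*(1/(-9) + 8) = 12*(-1/9 + 8) = 12*(71/9) = 284/3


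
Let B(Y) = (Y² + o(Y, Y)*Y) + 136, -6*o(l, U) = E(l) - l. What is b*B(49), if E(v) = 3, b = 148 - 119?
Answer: 253402/3 ≈ 84467.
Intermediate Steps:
b = 29
o(l, U) = -½ + l/6 (o(l, U) = -(3 - l)/6 = -½ + l/6)
B(Y) = 136 + Y² + Y*(-½ + Y/6) (B(Y) = (Y² + (-½ + Y/6)*Y) + 136 = (Y² + Y*(-½ + Y/6)) + 136 = 136 + Y² + Y*(-½ + Y/6))
b*B(49) = 29*(136 - ½*49 + (7/6)*49²) = 29*(136 - 49/2 + (7/6)*2401) = 29*(136 - 49/2 + 16807/6) = 29*(8738/3) = 253402/3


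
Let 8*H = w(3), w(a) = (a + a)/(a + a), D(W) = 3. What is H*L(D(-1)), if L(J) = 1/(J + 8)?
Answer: 1/88 ≈ 0.011364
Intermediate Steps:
L(J) = 1/(8 + J)
w(a) = 1 (w(a) = (2*a)/((2*a)) = (2*a)*(1/(2*a)) = 1)
H = 1/8 (H = (1/8)*1 = 1/8 ≈ 0.12500)
H*L(D(-1)) = 1/(8*(8 + 3)) = (1/8)/11 = (1/8)*(1/11) = 1/88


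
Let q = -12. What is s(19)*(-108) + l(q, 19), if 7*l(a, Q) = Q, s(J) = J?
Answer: -14345/7 ≈ -2049.3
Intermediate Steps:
l(a, Q) = Q/7
s(19)*(-108) + l(q, 19) = 19*(-108) + (⅐)*19 = -2052 + 19/7 = -14345/7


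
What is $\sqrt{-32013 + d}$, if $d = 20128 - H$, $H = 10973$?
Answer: $i \sqrt{22858} \approx 151.19 i$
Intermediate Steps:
$d = 9155$ ($d = 20128 - 10973 = 9155$)
$\sqrt{-32013 + d} = \sqrt{-32013 + 9155} = \sqrt{-22858} = i \sqrt{22858}$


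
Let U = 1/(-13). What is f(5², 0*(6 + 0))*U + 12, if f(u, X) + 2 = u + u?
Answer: 108/13 ≈ 8.3077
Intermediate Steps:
U = -1/13 ≈ -0.076923
f(u, X) = -2 + 2*u (f(u, X) = -2 + (u + u) = -2 + 2*u)
f(5², 0*(6 + 0))*U + 12 = (-2 + 2*5²)*(-1/13) + 12 = (-2 + 2*25)*(-1/13) + 12 = (-2 + 50)*(-1/13) + 12 = 48*(-1/13) + 12 = -48/13 + 12 = 108/13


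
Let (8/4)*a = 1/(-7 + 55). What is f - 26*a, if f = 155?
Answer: 7427/48 ≈ 154.73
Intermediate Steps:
a = 1/96 (a = 1/(2*(-7 + 55)) = (1/2)/48 = (1/2)*(1/48) = 1/96 ≈ 0.010417)
f - 26*a = 155 - 26*1/96 = 155 - 13/48 = 7427/48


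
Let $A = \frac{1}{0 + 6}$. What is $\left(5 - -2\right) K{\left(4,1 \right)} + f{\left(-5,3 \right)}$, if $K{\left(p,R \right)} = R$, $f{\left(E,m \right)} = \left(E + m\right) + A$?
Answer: $\frac{31}{6} \approx 5.1667$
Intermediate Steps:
$A = \frac{1}{6} \approx 0.16667$
$f{\left(E,m \right)} = \frac{1}{6} + E + m$ ($f{\left(E,m \right)} = \left(E + m\right) + \frac{1}{6} = \frac{1}{6} + E + m$)
$\left(5 - -2\right) K{\left(4,1 \right)} + f{\left(-5,3 \right)} = \left(5 - -2\right) 1 + \left(\frac{1}{6} - 5 + 3\right) = \left(5 + 2\right) 1 - \frac{11}{6} = 7 \cdot 1 - \frac{11}{6} = 7 - \frac{11}{6} = \frac{31}{6}$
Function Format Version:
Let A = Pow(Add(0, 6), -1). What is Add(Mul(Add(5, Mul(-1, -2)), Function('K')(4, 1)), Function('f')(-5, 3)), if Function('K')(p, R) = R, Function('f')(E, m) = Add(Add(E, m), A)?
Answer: Rational(31, 6) ≈ 5.1667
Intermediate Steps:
A = Rational(1, 6) (A = Pow(6, -1) = Rational(1, 6) ≈ 0.16667)
Function('f')(E, m) = Add(Rational(1, 6), E, m) (Function('f')(E, m) = Add(Add(E, m), Rational(1, 6)) = Add(Rational(1, 6), E, m))
Add(Mul(Add(5, Mul(-1, -2)), Function('K')(4, 1)), Function('f')(-5, 3)) = Add(Mul(Add(5, Mul(-1, -2)), 1), Add(Rational(1, 6), -5, 3)) = Add(Mul(Add(5, 2), 1), Rational(-11, 6)) = Add(Mul(7, 1), Rational(-11, 6)) = Add(7, Rational(-11, 6)) = Rational(31, 6)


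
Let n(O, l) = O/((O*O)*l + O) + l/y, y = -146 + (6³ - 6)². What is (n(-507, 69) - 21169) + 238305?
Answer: 83467015371603/384399707 ≈ 2.1714e+5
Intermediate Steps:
y = 43954 (y = -146 + (216 - 6)² = -146 + 210² = -146 + 44100 = 43954)
n(O, l) = l/43954 + O/(O + l*O²) (n(O, l) = O/((O*O)*l + O) + l/43954 = O/(O²*l + O) + l*(1/43954) = O/(l*O² + O) + l/43954 = O/(O + l*O²) + l/43954 = l/43954 + O/(O + l*O²))
(n(-507, 69) - 21169) + 238305 = ((43954 + 69 - 507*69²)/(43954*(1 - 507*69)) - 21169) + 238305 = ((43954 + 69 - 507*4761)/(43954*(1 - 34983)) - 21169) + 238305 = ((1/43954)*(43954 + 69 - 2413827)/(-34982) - 21169) + 238305 = ((1/43954)*(-1/34982)*(-2369804) - 21169) + 238305 = (592451/384399707 - 21169) + 238305 = -8137356805032/384399707 + 238305 = 83467015371603/384399707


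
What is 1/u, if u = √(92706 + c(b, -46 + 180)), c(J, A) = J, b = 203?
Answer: √92909/92909 ≈ 0.0032807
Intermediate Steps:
u = √92909 (u = √(92706 + 203) = √92909 ≈ 304.81)
1/u = 1/(√92909) = √92909/92909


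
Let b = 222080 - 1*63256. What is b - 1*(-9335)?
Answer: 168159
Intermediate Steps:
b = 158824 (b = 222080 - 63256 = 158824)
b - 1*(-9335) = 158824 - 1*(-9335) = 158824 + 9335 = 168159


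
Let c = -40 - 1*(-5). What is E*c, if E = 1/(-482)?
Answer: 35/482 ≈ 0.072614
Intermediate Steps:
c = -35 (c = -40 + 5 = -35)
E = -1/482 ≈ -0.0020747
E*c = -1/482*(-35) = 35/482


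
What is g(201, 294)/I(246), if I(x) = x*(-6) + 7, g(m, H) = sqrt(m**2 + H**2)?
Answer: -3*sqrt(14093)/1469 ≈ -0.24244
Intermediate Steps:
g(m, H) = sqrt(H**2 + m**2)
I(x) = 7 - 6*x (I(x) = -6*x + 7 = 7 - 6*x)
g(201, 294)/I(246) = sqrt(294**2 + 201**2)/(7 - 6*246) = sqrt(86436 + 40401)/(7 - 1476) = sqrt(126837)/(-1469) = (3*sqrt(14093))*(-1/1469) = -3*sqrt(14093)/1469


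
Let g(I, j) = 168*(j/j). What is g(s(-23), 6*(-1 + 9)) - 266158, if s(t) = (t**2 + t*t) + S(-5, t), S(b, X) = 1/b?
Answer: -265990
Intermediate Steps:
S(b, X) = 1/b
s(t) = -1/5 + 2*t**2 (s(t) = (t**2 + t*t) + 1/(-5) = (t**2 + t**2) - 1/5 = 2*t**2 - 1/5 = -1/5 + 2*t**2)
g(I, j) = 168 (g(I, j) = 168*1 = 168)
g(s(-23), 6*(-1 + 9)) - 266158 = 168 - 266158 = -265990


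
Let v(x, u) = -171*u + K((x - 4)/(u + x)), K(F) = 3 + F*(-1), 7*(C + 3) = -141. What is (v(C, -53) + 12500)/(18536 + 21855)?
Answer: 11494488/21528403 ≈ 0.53392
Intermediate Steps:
C = -162/7 (C = -3 + (1/7)*(-141) = -3 - 141/7 = -162/7 ≈ -23.143)
K(F) = 3 - F
v(x, u) = 3 - 171*u - (-4 + x)/(u + x) (v(x, u) = -171*u + (3 - (x - 4)/(u + x)) = -171*u + (3 - (-4 + x)/(u + x)) = 3 - 171*u - (-4 + x)/(u + x))
(v(C, -53) + 12500)/(18536 + 21855) = ((4 - 1*(-162/7) + 3*(1 - 57*(-53))*(-53 - 162/7))/(-53 - 162/7) + 12500)/(18536 + 21855) = ((4 + 162/7 + 3*(1 + 3021)*(-533/7))/(-533/7) + 12500)/40391 = (-7*(4 + 162/7 + 3*3022*(-533/7))/533 + 12500)*(1/40391) = (-7*(4 + 162/7 - 4832178/7)/533 + 12500)*(1/40391) = (-7/533*(-690284) + 12500)*(1/40391) = (4831988/533 + 12500)*(1/40391) = (11494488/533)*(1/40391) = 11494488/21528403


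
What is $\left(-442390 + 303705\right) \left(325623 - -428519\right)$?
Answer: $-104588183270$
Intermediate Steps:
$\left(-442390 + 303705\right) \left(325623 - -428519\right) = - 138685 \left(325623 + 428519\right) = \left(-138685\right) 754142 = -104588183270$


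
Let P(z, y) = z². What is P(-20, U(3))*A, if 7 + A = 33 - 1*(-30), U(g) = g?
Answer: 22400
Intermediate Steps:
A = 56 (A = -7 + (33 - 1*(-30)) = -7 + (33 + 30) = -7 + 63 = 56)
P(-20, U(3))*A = (-20)²*56 = 400*56 = 22400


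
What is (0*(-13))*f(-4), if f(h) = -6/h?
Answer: 0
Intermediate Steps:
(0*(-13))*f(-4) = (0*(-13))*(-6/(-4)) = 0*(-6*(-¼)) = 0*(3/2) = 0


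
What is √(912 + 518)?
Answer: √1430 ≈ 37.815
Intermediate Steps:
√(912 + 518) = √1430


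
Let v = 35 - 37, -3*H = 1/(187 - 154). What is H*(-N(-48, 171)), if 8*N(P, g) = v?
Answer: -1/396 ≈ -0.0025253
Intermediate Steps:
H = -1/99 (H = -1/(3*(187 - 154)) = -⅓/33 = -⅓*1/33 = -1/99 ≈ -0.010101)
v = -2
N(P, g) = -¼ (N(P, g) = (⅛)*(-2) = -¼)
H*(-N(-48, 171)) = -(-1)*(-1)/(99*4) = -1/99*¼ = -1/396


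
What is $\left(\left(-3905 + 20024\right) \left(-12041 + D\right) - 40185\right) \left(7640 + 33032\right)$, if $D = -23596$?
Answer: $-23364965367936$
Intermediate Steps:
$\left(\left(-3905 + 20024\right) \left(-12041 + D\right) - 40185\right) \left(7640 + 33032\right) = \left(\left(-3905 + 20024\right) \left(-12041 - 23596\right) - 40185\right) \left(7640 + 33032\right) = \left(16119 \left(-35637\right) - 40185\right) 40672 = \left(-574432803 - 40185\right) 40672 = \left(-574472988\right) 40672 = -23364965367936$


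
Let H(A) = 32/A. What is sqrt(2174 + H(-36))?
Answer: sqrt(19558)/3 ≈ 46.617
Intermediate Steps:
sqrt(2174 + H(-36)) = sqrt(2174 + 32/(-36)) = sqrt(2174 + 32*(-1/36)) = sqrt(2174 - 8/9) = sqrt(19558/9) = sqrt(19558)/3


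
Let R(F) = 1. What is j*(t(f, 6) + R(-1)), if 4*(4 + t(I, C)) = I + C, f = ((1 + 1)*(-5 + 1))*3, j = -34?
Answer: 255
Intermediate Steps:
f = -24 (f = (2*(-4))*3 = -8*3 = -24)
t(I, C) = -4 + C/4 + I/4 (t(I, C) = -4 + (I + C)/4 = -4 + (C + I)/4 = -4 + (C/4 + I/4) = -4 + C/4 + I/4)
j*(t(f, 6) + R(-1)) = -34*((-4 + (¼)*6 + (¼)*(-24)) + 1) = -34*((-4 + 3/2 - 6) + 1) = -34*(-17/2 + 1) = -34*(-15/2) = 255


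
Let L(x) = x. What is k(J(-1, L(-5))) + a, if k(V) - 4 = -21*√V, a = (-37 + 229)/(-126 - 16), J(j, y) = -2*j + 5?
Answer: 188/71 - 21*√7 ≈ -52.913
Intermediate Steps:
J(j, y) = 5 - 2*j
a = -96/71 (a = 192/(-142) = 192*(-1/142) = -96/71 ≈ -1.3521)
k(V) = 4 - 21*√V
k(J(-1, L(-5))) + a = (4 - 21*√(5 - 2*(-1))) - 96/71 = (4 - 21*√(5 + 2)) - 96/71 = (4 - 21*√7) - 96/71 = 188/71 - 21*√7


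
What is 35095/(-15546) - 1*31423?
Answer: -488537053/15546 ≈ -31425.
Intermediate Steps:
35095/(-15546) - 1*31423 = 35095*(-1/15546) - 31423 = -35095/15546 - 31423 = -488537053/15546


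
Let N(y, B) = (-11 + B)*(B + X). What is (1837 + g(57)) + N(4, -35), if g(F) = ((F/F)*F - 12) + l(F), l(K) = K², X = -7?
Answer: 7063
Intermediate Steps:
N(y, B) = (-11 + B)*(-7 + B) (N(y, B) = (-11 + B)*(B - 7) = (-11 + B)*(-7 + B))
g(F) = -12 + F + F² (g(F) = ((F/F)*F - 12) + F² = (1*F - 12) + F² = (F - 12) + F² = (-12 + F) + F² = -12 + F + F²)
(1837 + g(57)) + N(4, -35) = (1837 + (-12 + 57 + 57²)) + (77 + (-35)² - 18*(-35)) = (1837 + (-12 + 57 + 3249)) + (77 + 1225 + 630) = (1837 + 3294) + 1932 = 5131 + 1932 = 7063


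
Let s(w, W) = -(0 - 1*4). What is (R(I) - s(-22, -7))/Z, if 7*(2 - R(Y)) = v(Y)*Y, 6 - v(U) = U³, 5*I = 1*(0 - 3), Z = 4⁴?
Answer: -917/160000 ≈ -0.0057312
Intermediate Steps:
Z = 256
I = -⅗ (I = (1*(0 - 3))/5 = (1*(-3))/5 = (⅕)*(-3) = -⅗ ≈ -0.60000)
v(U) = 6 - U³
s(w, W) = 4 (s(w, W) = -(0 - 4) = -1*(-4) = 4)
R(Y) = 2 - Y*(6 - Y³)/7 (R(Y) = 2 - (6 - Y³)*Y/7 = 2 - Y*(6 - Y³)/7)
(R(I) - s(-22, -7))/Z = ((2 + (⅐)*(-⅗)*(-6 + (-⅗)³)) - 1*4)/256 = ((2 + (⅐)*(-⅗)*(-6 - 27/125)) - 4)*(1/256) = ((2 + (⅐)*(-⅗)*(-777/125)) - 4)*(1/256) = ((2 + 333/625) - 4)*(1/256) = (1583/625 - 4)*(1/256) = -917/625*1/256 = -917/160000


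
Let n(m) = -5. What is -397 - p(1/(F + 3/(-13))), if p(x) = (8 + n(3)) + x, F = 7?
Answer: -35213/88 ≈ -400.15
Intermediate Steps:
p(x) = 3 + x (p(x) = (8 - 5) + x = 3 + x)
-397 - p(1/(F + 3/(-13))) = -397 - (3 + 1/(7 + 3/(-13))) = -397 - (3 + 1/(7 + 3*(-1/13))) = -397 - (3 + 1/(7 - 3/13)) = -397 - (3 + 1/(88/13)) = -397 - (3 + 13/88) = -397 - 1*277/88 = -397 - 277/88 = -35213/88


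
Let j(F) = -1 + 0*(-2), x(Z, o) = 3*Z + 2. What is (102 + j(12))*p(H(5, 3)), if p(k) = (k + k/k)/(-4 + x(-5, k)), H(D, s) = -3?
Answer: 202/17 ≈ 11.882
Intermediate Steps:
x(Z, o) = 2 + 3*Z
j(F) = -1 (j(F) = -1 + 0 = -1)
p(k) = -1/17 - k/17 (p(k) = (k + k/k)/(-4 + (2 + 3*(-5))) = (k + 1)/(-4 + (2 - 15)) = (1 + k)/(-4 - 13) = (1 + k)/(-17) = (1 + k)*(-1/17) = -1/17 - k/17)
(102 + j(12))*p(H(5, 3)) = (102 - 1)*(-1/17 - 1/17*(-3)) = 101*(-1/17 + 3/17) = 101*(2/17) = 202/17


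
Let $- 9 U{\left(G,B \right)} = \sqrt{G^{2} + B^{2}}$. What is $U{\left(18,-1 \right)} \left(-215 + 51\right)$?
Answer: $\frac{820 \sqrt{13}}{9} \approx 328.51$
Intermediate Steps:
$U{\left(G,B \right)} = - \frac{\sqrt{B^{2} + G^{2}}}{9}$ ($U{\left(G,B \right)} = - \frac{\sqrt{G^{2} + B^{2}}}{9} = - \frac{\sqrt{B^{2} + G^{2}}}{9}$)
$U{\left(18,-1 \right)} \left(-215 + 51\right) = - \frac{\sqrt{\left(-1\right)^{2} + 18^{2}}}{9} \left(-215 + 51\right) = - \frac{\sqrt{1 + 324}}{9} \left(-164\right) = - \frac{\sqrt{325}}{9} \left(-164\right) = - \frac{5 \sqrt{13}}{9} \left(-164\right) = \frac{820 \sqrt{13}}{9}$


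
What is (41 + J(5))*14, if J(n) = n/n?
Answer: 588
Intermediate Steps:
J(n) = 1
(41 + J(5))*14 = (41 + 1)*14 = 42*14 = 588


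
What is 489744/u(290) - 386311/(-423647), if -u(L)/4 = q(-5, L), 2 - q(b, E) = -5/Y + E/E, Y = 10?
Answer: -34579376417/423647 ≈ -81623.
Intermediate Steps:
q(b, E) = 3/2 (q(b, E) = 2 - (-5/10 + E/E) = 2 - (-5*⅒ + 1) = 2 - (-½ + 1) = 2 - 1*½ = 2 - ½ = 3/2)
u(L) = -6 (u(L) = -4*3/2 = -6)
489744/u(290) - 386311/(-423647) = 489744/(-6) - 386311/(-423647) = 489744*(-⅙) - 386311*(-1/423647) = -81624 + 386311/423647 = -34579376417/423647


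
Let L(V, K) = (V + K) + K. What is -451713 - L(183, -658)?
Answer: -450580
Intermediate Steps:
L(V, K) = V + 2*K (L(V, K) = (K + V) + K = V + 2*K)
-451713 - L(183, -658) = -451713 - (183 + 2*(-658)) = -451713 - (183 - 1316) = -451713 - 1*(-1133) = -451713 + 1133 = -450580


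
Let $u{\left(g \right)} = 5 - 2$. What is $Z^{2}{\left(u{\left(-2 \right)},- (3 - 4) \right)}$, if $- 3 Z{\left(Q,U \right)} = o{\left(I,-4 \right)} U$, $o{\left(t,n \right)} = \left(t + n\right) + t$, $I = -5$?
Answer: $\frac{196}{9} \approx 21.778$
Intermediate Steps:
$o{\left(t,n \right)} = n + 2 t$ ($o{\left(t,n \right)} = \left(n + t\right) + t = n + 2 t$)
$u{\left(g \right)} = 3$
$Z{\left(Q,U \right)} = \frac{14 U}{3}$ ($Z{\left(Q,U \right)} = - \frac{\left(-4 + 2 \left(-5\right)\right) U}{3} = - \frac{\left(-4 - 10\right) U}{3} = - \frac{\left(-14\right) U}{3} = \frac{14 U}{3}$)
$Z^{2}{\left(u{\left(-2 \right)},- (3 - 4) \right)} = \left(\frac{14 \left(- (3 - 4)\right)}{3}\right)^{2} = \left(\frac{14 \left(\left(-1\right) \left(-1\right)\right)}{3}\right)^{2} = \left(\frac{14}{3} \cdot 1\right)^{2} = \left(\frac{14}{3}\right)^{2} = \frac{196}{9}$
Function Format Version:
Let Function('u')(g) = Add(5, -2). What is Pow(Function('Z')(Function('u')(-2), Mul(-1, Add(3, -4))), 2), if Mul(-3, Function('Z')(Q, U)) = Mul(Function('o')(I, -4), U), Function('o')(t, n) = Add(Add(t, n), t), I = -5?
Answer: Rational(196, 9) ≈ 21.778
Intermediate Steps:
Function('o')(t, n) = Add(n, Mul(2, t)) (Function('o')(t, n) = Add(Add(n, t), t) = Add(n, Mul(2, t)))
Function('u')(g) = 3
Function('Z')(Q, U) = Mul(Rational(14, 3), U) (Function('Z')(Q, U) = Mul(Rational(-1, 3), Mul(Add(-4, Mul(2, -5)), U)) = Mul(Rational(-1, 3), Mul(Add(-4, -10), U)) = Mul(Rational(-1, 3), Mul(-14, U)) = Mul(Rational(14, 3), U))
Pow(Function('Z')(Function('u')(-2), Mul(-1, Add(3, -4))), 2) = Pow(Mul(Rational(14, 3), Mul(-1, Add(3, -4))), 2) = Pow(Mul(Rational(14, 3), Mul(-1, -1)), 2) = Pow(Mul(Rational(14, 3), 1), 2) = Pow(Rational(14, 3), 2) = Rational(196, 9)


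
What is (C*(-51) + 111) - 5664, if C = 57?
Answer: -8460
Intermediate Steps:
(C*(-51) + 111) - 5664 = (57*(-51) + 111) - 5664 = (-2907 + 111) - 5664 = -2796 - 5664 = -8460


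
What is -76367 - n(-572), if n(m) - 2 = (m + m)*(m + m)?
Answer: -1385105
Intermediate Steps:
n(m) = 2 + 4*m² (n(m) = 2 + (m + m)*(m + m) = 2 + (2*m)*(2*m) = 2 + 4*m²)
-76367 - n(-572) = -76367 - (2 + 4*(-572)²) = -76367 - (2 + 4*327184) = -76367 - (2 + 1308736) = -76367 - 1*1308738 = -76367 - 1308738 = -1385105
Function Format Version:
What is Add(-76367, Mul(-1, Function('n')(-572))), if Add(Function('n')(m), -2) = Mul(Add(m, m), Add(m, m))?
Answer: -1385105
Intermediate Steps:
Function('n')(m) = Add(2, Mul(4, Pow(m, 2))) (Function('n')(m) = Add(2, Mul(Add(m, m), Add(m, m))) = Add(2, Mul(Mul(2, m), Mul(2, m))) = Add(2, Mul(4, Pow(m, 2))))
Add(-76367, Mul(-1, Function('n')(-572))) = Add(-76367, Mul(-1, Add(2, Mul(4, Pow(-572, 2))))) = Add(-76367, Mul(-1, Add(2, Mul(4, 327184)))) = Add(-76367, Mul(-1, Add(2, 1308736))) = Add(-76367, Mul(-1, 1308738)) = Add(-76367, -1308738) = -1385105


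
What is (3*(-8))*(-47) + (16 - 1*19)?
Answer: 1125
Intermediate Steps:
(3*(-8))*(-47) + (16 - 1*19) = -24*(-47) + (16 - 19) = 1128 - 3 = 1125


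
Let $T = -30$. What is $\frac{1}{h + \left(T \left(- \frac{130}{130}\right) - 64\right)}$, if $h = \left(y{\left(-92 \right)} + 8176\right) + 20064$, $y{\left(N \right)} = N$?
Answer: $\frac{1}{28114} \approx 3.5569 \cdot 10^{-5}$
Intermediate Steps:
$h = 28148$ ($h = \left(-92 + 8176\right) + 20064 = 8084 + 20064 = 28148$)
$\frac{1}{h + \left(T \left(- \frac{130}{130}\right) - 64\right)} = \frac{1}{28148 - \left(64 + 30 \left(- \frac{130}{130}\right)\right)} = \frac{1}{28148 - \left(64 + 30 \left(\left(-130\right) \frac{1}{130}\right)\right)} = \frac{1}{28148 - 34} = \frac{1}{28114}$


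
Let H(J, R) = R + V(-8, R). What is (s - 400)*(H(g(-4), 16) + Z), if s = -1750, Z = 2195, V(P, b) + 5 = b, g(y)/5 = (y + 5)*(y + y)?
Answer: -4777300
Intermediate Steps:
g(y) = 10*y*(5 + y) (g(y) = 5*((y + 5)*(y + y)) = 5*((5 + y)*(2*y)) = 5*(2*y*(5 + y)) = 10*y*(5 + y))
V(P, b) = -5 + b
H(J, R) = -5 + 2*R (H(J, R) = R + (-5 + R) = -5 + 2*R)
(s - 400)*(H(g(-4), 16) + Z) = (-1750 - 400)*((-5 + 2*16) + 2195) = -2150*((-5 + 32) + 2195) = -2150*(27 + 2195) = -2150*2222 = -4777300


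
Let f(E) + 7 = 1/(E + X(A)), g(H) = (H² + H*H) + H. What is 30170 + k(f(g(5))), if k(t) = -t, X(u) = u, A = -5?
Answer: 1508849/50 ≈ 30177.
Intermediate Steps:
g(H) = H + 2*H² (g(H) = (H² + H²) + H = 2*H² + H = H + 2*H²)
f(E) = -7 + 1/(-5 + E) (f(E) = -7 + 1/(E - 5) = -7 + 1/(-5 + E))
30170 + k(f(g(5))) = 30170 - (36 - 35*(1 + 2*5))/(-5 + 5*(1 + 2*5)) = 30170 - (36 - 35*(1 + 10))/(-5 + 5*(1 + 10)) = 30170 - (36 - 35*11)/(-5 + 5*11) = 30170 - (36 - 7*55)/(-5 + 55) = 30170 - (36 - 385)/50 = 30170 - (-349)/50 = 30170 - 1*(-349/50) = 30170 + 349/50 = 1508849/50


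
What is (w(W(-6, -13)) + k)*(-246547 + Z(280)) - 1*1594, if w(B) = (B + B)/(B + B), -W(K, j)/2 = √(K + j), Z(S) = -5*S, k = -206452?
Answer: 51188904503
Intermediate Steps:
W(K, j) = -2*√(K + j)
w(B) = 1 (w(B) = (2*B)/((2*B)) = (2*B)*(1/(2*B)) = 1)
(w(W(-6, -13)) + k)*(-246547 + Z(280)) - 1*1594 = (1 - 206452)*(-246547 - 5*280) - 1*1594 = -206451*(-246547 - 1400) - 1594 = -206451*(-247947) - 1594 = 51188906097 - 1594 = 51188904503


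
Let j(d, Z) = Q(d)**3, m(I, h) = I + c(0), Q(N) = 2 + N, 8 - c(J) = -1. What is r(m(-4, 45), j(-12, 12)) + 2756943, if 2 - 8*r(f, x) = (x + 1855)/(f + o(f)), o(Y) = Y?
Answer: 44110921/16 ≈ 2.7569e+6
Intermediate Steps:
c(J) = 9 (c(J) = 8 - 1*(-1) = 8 + 1 = 9)
m(I, h) = 9 + I (m(I, h) = I + 9 = 9 + I)
j(d, Z) = (2 + d)**3
r(f, x) = 1/4 - (1855 + x)/(16*f) (r(f, x) = 1/4 - (x + 1855)/(8*(f + f)) = 1/4 - (1855 + x)/(8*(2*f)) = 1/4 - (1855 + x)*1/(2*f)/8 = 1/4 - (1855 + x)/(16*f))
r(m(-4, 45), j(-12, 12)) + 2756943 = (-1855 - (2 - 12)**3 + 4*(9 - 4))/(16*(9 - 4)) + 2756943 = (1/16)*(-1855 - 1*(-10)**3 + 4*5)/5 + 2756943 = (1/16)*(1/5)*(-1855 - 1*(-1000) + 20) + 2756943 = (1/16)*(1/5)*(-1855 + 1000 + 20) + 2756943 = (1/16)*(1/5)*(-835) + 2756943 = -167/16 + 2756943 = 44110921/16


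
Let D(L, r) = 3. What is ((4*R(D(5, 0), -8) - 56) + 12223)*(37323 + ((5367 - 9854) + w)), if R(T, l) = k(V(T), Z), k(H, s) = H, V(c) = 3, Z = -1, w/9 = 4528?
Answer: 896228252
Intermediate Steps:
w = 40752 (w = 9*4528 = 40752)
R(T, l) = 3
((4*R(D(5, 0), -8) - 56) + 12223)*(37323 + ((5367 - 9854) + w)) = ((4*3 - 56) + 12223)*(37323 + ((5367 - 9854) + 40752)) = ((12 - 56) + 12223)*(37323 + (-4487 + 40752)) = (-44 + 12223)*(37323 + 36265) = 12179*73588 = 896228252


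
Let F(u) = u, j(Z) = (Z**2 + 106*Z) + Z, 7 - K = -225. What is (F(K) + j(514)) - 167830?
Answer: 151596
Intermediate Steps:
K = 232 (K = 7 - 1*(-225) = 7 + 225 = 232)
j(Z) = Z**2 + 107*Z
(F(K) + j(514)) - 167830 = (232 + 514*(107 + 514)) - 167830 = (232 + 514*621) - 167830 = (232 + 319194) - 167830 = 319426 - 167830 = 151596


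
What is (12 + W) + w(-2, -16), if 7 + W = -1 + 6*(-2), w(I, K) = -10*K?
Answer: 152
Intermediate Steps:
W = -20 (W = -7 + (-1 + 6*(-2)) = -7 + (-1 - 12) = -7 - 13 = -20)
(12 + W) + w(-2, -16) = (12 - 20) - 10*(-16) = -8 + 160 = 152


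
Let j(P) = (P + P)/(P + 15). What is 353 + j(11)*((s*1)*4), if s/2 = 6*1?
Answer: 5117/13 ≈ 393.62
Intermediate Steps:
s = 12 (s = 2*(6*1) = 2*6 = 12)
j(P) = 2*P/(15 + P) (j(P) = (2*P)/(15 + P) = 2*P/(15 + P))
353 + j(11)*((s*1)*4) = 353 + (2*11/(15 + 11))*((12*1)*4) = 353 + (2*11/26)*(12*4) = 353 + (2*11*(1/26))*48 = 353 + (11/13)*48 = 353 + 528/13 = 5117/13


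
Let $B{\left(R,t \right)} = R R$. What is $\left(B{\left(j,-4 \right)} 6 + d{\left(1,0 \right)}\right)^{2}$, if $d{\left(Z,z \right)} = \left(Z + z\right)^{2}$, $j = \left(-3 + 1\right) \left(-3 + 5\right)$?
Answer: $9409$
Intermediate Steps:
$j = -4$ ($j = \left(-2\right) 2 = -4$)
$B{\left(R,t \right)} = R^{2}$
$\left(B{\left(j,-4 \right)} 6 + d{\left(1,0 \right)}\right)^{2} = \left(\left(-4\right)^{2} \cdot 6 + \left(1 + 0\right)^{2}\right)^{2} = \left(16 \cdot 6 + 1^{2}\right)^{2} = \left(96 + 1\right)^{2} = 97^{2} = 9409$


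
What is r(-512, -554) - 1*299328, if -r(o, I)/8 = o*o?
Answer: -2396480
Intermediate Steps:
r(o, I) = -8*o² (r(o, I) = -8*o*o = -8*o²)
r(-512, -554) - 1*299328 = -8*(-512)² - 1*299328 = -8*262144 - 299328 = -2097152 - 299328 = -2396480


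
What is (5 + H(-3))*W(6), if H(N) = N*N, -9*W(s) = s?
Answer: -28/3 ≈ -9.3333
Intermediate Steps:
W(s) = -s/9
H(N) = N²
(5 + H(-3))*W(6) = (5 + (-3)²)*(-⅑*6) = (5 + 9)*(-⅔) = 14*(-⅔) = -28/3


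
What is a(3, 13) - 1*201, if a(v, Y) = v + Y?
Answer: -185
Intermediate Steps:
a(v, Y) = Y + v
a(3, 13) - 1*201 = (13 + 3) - 1*201 = 16 - 201 = -185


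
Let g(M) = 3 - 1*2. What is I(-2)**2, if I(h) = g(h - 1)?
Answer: 1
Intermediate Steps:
g(M) = 1 (g(M) = 3 - 2 = 1)
I(h) = 1
I(-2)**2 = 1**2 = 1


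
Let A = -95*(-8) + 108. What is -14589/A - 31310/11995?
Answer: -40434427/2082332 ≈ -19.418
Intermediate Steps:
A = 868 (A = 760 + 108 = 868)
-14589/A - 31310/11995 = -14589/868 - 31310/11995 = -14589*1/868 - 31310*1/11995 = -14589/868 - 6262/2399 = -40434427/2082332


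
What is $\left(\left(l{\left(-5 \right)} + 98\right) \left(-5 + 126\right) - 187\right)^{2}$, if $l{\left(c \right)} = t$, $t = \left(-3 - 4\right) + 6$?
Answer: $133402500$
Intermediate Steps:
$t = -1$ ($t = -7 + 6 = -1$)
$l{\left(c \right)} = -1$
$\left(\left(l{\left(-5 \right)} + 98\right) \left(-5 + 126\right) - 187\right)^{2} = \left(\left(-1 + 98\right) \left(-5 + 126\right) - 187\right)^{2} = \left(97 \cdot 121 - 187\right)^{2} = \left(11737 - 187\right)^{2} = 11550^{2} = 133402500$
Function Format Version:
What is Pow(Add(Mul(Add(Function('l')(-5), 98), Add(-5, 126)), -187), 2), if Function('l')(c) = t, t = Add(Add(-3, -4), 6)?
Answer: 133402500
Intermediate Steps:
t = -1 (t = Add(-7, 6) = -1)
Function('l')(c) = -1
Pow(Add(Mul(Add(Function('l')(-5), 98), Add(-5, 126)), -187), 2) = Pow(Add(Mul(Add(-1, 98), Add(-5, 126)), -187), 2) = Pow(Add(Mul(97, 121), -187), 2) = Pow(Add(11737, -187), 2) = Pow(11550, 2) = 133402500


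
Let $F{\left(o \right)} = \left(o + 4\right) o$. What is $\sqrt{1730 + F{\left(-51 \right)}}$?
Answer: $\sqrt{4127} \approx 64.242$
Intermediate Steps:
$F{\left(o \right)} = o \left(4 + o\right)$ ($F{\left(o \right)} = \left(4 + o\right) o = o \left(4 + o\right)$)
$\sqrt{1730 + F{\left(-51 \right)}} = \sqrt{1730 - 51 \left(4 - 51\right)} = \sqrt{1730 - -2397} = \sqrt{1730 + 2397} = \sqrt{4127}$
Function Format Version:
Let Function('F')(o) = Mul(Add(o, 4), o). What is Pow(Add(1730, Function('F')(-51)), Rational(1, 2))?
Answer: Pow(4127, Rational(1, 2)) ≈ 64.242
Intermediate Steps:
Function('F')(o) = Mul(o, Add(4, o)) (Function('F')(o) = Mul(Add(4, o), o) = Mul(o, Add(4, o)))
Pow(Add(1730, Function('F')(-51)), Rational(1, 2)) = Pow(Add(1730, Mul(-51, Add(4, -51))), Rational(1, 2)) = Pow(Add(1730, Mul(-51, -47)), Rational(1, 2)) = Pow(Add(1730, 2397), Rational(1, 2)) = Pow(4127, Rational(1, 2))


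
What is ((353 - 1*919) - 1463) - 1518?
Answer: -3547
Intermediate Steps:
((353 - 1*919) - 1463) - 1518 = ((353 - 919) - 1463) - 1518 = (-566 - 1463) - 1518 = -2029 - 1518 = -3547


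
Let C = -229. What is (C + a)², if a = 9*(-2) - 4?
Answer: 63001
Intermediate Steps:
a = -22 (a = -18 - 4 = -22)
(C + a)² = (-229 - 22)² = (-251)² = 63001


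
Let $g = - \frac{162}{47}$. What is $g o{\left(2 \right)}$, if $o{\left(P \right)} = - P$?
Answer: $\frac{324}{47} \approx 6.8936$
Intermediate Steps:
$g = - \frac{162}{47}$ ($g = \left(-162\right) \frac{1}{47} = - \frac{162}{47} \approx -3.4468$)
$g o{\left(2 \right)} = - \frac{162 \left(\left(-1\right) 2\right)}{47} = \left(- \frac{162}{47}\right) \left(-2\right) = \frac{324}{47}$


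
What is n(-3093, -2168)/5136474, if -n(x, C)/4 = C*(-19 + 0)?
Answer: -82384/2568237 ≈ -0.032078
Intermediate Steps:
n(x, C) = 76*C (n(x, C) = -4*C*(-19 + 0) = -4*C*(-19) = -(-76)*C = 76*C)
n(-3093, -2168)/5136474 = (76*(-2168))/5136474 = -164768*1/5136474 = -82384/2568237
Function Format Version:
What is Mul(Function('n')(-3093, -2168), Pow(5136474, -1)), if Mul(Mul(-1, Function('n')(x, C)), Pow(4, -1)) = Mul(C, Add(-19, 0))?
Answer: Rational(-82384, 2568237) ≈ -0.032078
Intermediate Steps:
Function('n')(x, C) = Mul(76, C) (Function('n')(x, C) = Mul(-4, Mul(C, Add(-19, 0))) = Mul(-4, Mul(C, -19)) = Mul(-4, Mul(-19, C)) = Mul(76, C))
Mul(Function('n')(-3093, -2168), Pow(5136474, -1)) = Mul(Mul(76, -2168), Pow(5136474, -1)) = Mul(-164768, Rational(1, 5136474)) = Rational(-82384, 2568237)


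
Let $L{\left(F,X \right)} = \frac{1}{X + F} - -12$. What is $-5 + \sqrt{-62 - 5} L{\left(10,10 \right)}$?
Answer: $-5 + \frac{241 i \sqrt{67}}{20} \approx -5.0 + 98.634 i$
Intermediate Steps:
$L{\left(F,X \right)} = 12 + \frac{1}{F + X}$ ($L{\left(F,X \right)} = \frac{1}{F + X} + 12 = 12 + \frac{1}{F + X}$)
$-5 + \sqrt{-62 - 5} L{\left(10,10 \right)} = -5 + \sqrt{-62 - 5} \frac{1 + 12 \cdot 10 + 12 \cdot 10}{10 + 10} = -5 + \sqrt{-67} \frac{1 + 120 + 120}{20} = -5 + i \sqrt{67} \cdot \frac{1}{20} \cdot 241 = -5 + i \sqrt{67} \cdot \frac{241}{20} = -5 + \frac{241 i \sqrt{67}}{20}$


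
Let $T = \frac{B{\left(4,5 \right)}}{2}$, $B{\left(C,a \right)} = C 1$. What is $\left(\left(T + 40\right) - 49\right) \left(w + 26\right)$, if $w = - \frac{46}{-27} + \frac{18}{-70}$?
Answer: $- \frac{25937}{135} \approx -192.13$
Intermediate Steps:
$B{\left(C,a \right)} = C$
$w = \frac{1367}{945}$ ($w = \left(-46\right) \left(- \frac{1}{27}\right) + 18 \left(- \frac{1}{70}\right) = \frac{46}{27} - \frac{9}{35} = \frac{1367}{945} \approx 1.4466$)
$T = 2$ ($T = \frac{4}{2} = 4 \cdot \frac{1}{2} = 2$)
$\left(\left(T + 40\right) - 49\right) \left(w + 26\right) = \left(\left(2 + 40\right) - 49\right) \left(\frac{1367}{945} + 26\right) = \left(42 - 49\right) \frac{25937}{945} = \left(-7\right) \frac{25937}{945} = - \frac{25937}{135}$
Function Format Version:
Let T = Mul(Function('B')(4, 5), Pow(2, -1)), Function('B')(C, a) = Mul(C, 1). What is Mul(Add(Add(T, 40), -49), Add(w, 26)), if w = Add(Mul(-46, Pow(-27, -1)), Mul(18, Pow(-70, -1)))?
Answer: Rational(-25937, 135) ≈ -192.13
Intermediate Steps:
Function('B')(C, a) = C
w = Rational(1367, 945) (w = Add(Mul(-46, Rational(-1, 27)), Mul(18, Rational(-1, 70))) = Add(Rational(46, 27), Rational(-9, 35)) = Rational(1367, 945) ≈ 1.4466)
T = 2 (T = Mul(4, Pow(2, -1)) = Mul(4, Rational(1, 2)) = 2)
Mul(Add(Add(T, 40), -49), Add(w, 26)) = Mul(Add(Add(2, 40), -49), Add(Rational(1367, 945), 26)) = Mul(Add(42, -49), Rational(25937, 945)) = Mul(-7, Rational(25937, 945)) = Rational(-25937, 135)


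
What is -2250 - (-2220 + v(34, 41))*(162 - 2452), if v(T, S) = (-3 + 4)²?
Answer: -5083760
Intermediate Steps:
v(T, S) = 1 (v(T, S) = 1² = 1)
-2250 - (-2220 + v(34, 41))*(162 - 2452) = -2250 - (-2220 + 1)*(162 - 2452) = -2250 - (-2219)*(-2290) = -2250 - 1*5081510 = -2250 - 5081510 = -5083760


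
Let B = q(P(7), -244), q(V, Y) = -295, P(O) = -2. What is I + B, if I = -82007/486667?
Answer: -143648772/486667 ≈ -295.17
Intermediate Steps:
I = -82007/486667 (I = -82007*1/486667 = -82007/486667 ≈ -0.16851)
B = -295
I + B = -82007/486667 - 295 = -143648772/486667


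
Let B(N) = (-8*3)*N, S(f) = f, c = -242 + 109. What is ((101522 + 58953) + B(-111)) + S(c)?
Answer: 163006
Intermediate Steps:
c = -133
B(N) = -24*N
((101522 + 58953) + B(-111)) + S(c) = ((101522 + 58953) - 24*(-111)) - 133 = (160475 + 2664) - 133 = 163139 - 133 = 163006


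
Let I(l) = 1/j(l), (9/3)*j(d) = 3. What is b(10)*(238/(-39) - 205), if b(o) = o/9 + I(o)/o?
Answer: -897397/3510 ≈ -255.67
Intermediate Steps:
j(d) = 1 (j(d) = (⅓)*3 = 1)
I(l) = 1 (I(l) = 1/1 = 1)
b(o) = 1/o + o/9 (b(o) = o/9 + 1/o = 1/o + o/9)
b(10)*(238/(-39) - 205) = (1/10 + (⅑)*10)*(238/(-39) - 205) = (⅒ + 10/9)*(238*(-1/39) - 205) = 109*(-238/39 - 205)/90 = (109/90)*(-8233/39) = -897397/3510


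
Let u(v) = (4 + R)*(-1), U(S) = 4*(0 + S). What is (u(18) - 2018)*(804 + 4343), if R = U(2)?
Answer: -10448410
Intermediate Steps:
U(S) = 4*S
R = 8 (R = 4*2 = 8)
u(v) = -12 (u(v) = (4 + 8)*(-1) = 12*(-1) = -12)
(u(18) - 2018)*(804 + 4343) = (-12 - 2018)*(804 + 4343) = -2030*5147 = -10448410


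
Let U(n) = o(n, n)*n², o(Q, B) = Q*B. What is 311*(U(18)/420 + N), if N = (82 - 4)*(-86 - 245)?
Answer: -278308302/35 ≈ -7.9517e+6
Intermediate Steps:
o(Q, B) = B*Q
N = -25818 (N = 78*(-331) = -25818)
U(n) = n⁴ (U(n) = (n*n)*n² = n²*n² = n⁴)
311*(U(18)/420 + N) = 311*(18⁴/420 - 25818) = 311*(104976*(1/420) - 25818) = 311*(8748/35 - 25818) = 311*(-894882/35) = -278308302/35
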